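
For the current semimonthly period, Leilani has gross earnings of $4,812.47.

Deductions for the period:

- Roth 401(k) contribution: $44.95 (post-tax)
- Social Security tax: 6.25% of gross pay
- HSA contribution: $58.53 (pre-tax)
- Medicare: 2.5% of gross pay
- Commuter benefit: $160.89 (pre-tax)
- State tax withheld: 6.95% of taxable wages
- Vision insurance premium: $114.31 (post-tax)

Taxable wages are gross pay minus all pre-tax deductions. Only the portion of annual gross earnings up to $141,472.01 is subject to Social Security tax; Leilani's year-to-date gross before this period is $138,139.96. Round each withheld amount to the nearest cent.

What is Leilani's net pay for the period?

Commuter benefit: $160.89
HSA contribution: $58.53
Pre-tax total = $160.89 + $58.53 = $219.42
Taxable wages = $4,812.47 − $219.42 = $4,593.05
State tax withheld: $4,593.05 × 0.0695 = $319.22
Social Security tax: only $141,472.01 − $138,139.96 = $3,332.05 of this check is subject → $3,332.05 × 0.0625 = $208.25
Medicare: $4,812.47 × 0.025 = $120.31
Roth 401(k) contribution: $44.95
Vision insurance premium: $114.31
Total deductions = $160.89 + $58.53 + $319.22 + $208.25 + $120.31 + $44.95 + $114.31 = $1,026.46
Net pay = $4,812.47 − $1,026.46 = $3,786.01

$3,786.01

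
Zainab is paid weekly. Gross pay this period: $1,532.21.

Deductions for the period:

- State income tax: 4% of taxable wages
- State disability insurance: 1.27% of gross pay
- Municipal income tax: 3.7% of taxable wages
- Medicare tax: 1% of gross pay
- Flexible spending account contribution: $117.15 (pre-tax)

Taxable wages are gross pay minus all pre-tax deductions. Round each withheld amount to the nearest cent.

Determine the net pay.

Flexible spending account contribution: $117.15
Taxable wages = $1,532.21 − $117.15 = $1,415.06
Municipal income tax: $1,415.06 × 0.037 = $52.36
State income tax: $1,415.06 × 0.04 = $56.60
Medicare tax: $1,532.21 × 0.01 = $15.32
State disability insurance: $1,532.21 × 0.0127 = $19.46
Total deductions = $117.15 + $52.36 + $56.60 + $15.32 + $19.46 = $260.89
Net pay = $1,532.21 − $260.89 = $1,271.32

$1,271.32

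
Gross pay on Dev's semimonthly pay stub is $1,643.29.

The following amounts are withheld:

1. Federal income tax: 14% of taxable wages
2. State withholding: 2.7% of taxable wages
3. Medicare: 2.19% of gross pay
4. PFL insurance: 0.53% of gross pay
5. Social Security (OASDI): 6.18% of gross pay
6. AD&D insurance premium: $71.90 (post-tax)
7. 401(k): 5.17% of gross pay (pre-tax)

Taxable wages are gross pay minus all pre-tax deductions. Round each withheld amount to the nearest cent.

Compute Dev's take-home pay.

$1,079.93

401(k): $1,643.29 × 0.0517 = $84.96
Taxable wages = $1,643.29 − $84.96 = $1,558.33
Federal income tax: $1,558.33 × 0.14 = $218.17
State withholding: $1,558.33 × 0.027 = $42.07
Social Security (OASDI): $1,643.29 × 0.0618 = $101.56
PFL insurance: $1,643.29 × 0.0053 = $8.71
Medicare: $1,643.29 × 0.0219 = $35.99
AD&D insurance premium: $71.90
Total deductions = $84.96 + $218.17 + $42.07 + $101.56 + $8.71 + $35.99 + $71.90 = $563.36
Net pay = $1,643.29 − $563.36 = $1,079.93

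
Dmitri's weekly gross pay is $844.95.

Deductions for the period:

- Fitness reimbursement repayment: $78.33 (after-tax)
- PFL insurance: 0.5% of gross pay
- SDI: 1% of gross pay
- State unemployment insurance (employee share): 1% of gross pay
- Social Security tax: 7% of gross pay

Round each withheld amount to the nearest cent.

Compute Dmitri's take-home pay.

Social Security tax: $844.95 × 0.07 = $59.15
SDI: $844.95 × 0.01 = $8.45
State unemployment insurance (employee share): $844.95 × 0.01 = $8.45
PFL insurance: $844.95 × 0.005 = $4.22
Fitness reimbursement repayment: $78.33
Total deductions = $59.15 + $8.45 + $8.45 + $4.22 + $78.33 = $158.60
Net pay = $844.95 − $158.60 = $686.35

$686.35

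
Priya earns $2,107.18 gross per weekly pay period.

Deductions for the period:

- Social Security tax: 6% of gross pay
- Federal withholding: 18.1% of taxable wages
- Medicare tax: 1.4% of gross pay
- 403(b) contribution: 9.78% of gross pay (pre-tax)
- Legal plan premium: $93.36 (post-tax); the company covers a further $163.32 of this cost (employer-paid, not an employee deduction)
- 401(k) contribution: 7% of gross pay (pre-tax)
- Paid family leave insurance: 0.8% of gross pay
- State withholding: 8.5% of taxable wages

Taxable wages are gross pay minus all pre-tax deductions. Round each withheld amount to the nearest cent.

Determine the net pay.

403(b) contribution: $2,107.18 × 0.0978 = $206.08
401(k) contribution: $2,107.18 × 0.07 = $147.50
Pre-tax total = $206.08 + $147.50 = $353.58
Taxable wages = $2,107.18 − $353.58 = $1,753.60
Federal withholding: $1,753.60 × 0.181 = $317.40
State withholding: $1,753.60 × 0.085 = $149.06
Social Security tax: $2,107.18 × 0.06 = $126.43
Paid family leave insurance: $2,107.18 × 0.008 = $16.86
Medicare tax: $2,107.18 × 0.014 = $29.50
Legal plan premium: $93.36
(Employer's $163.32 toward legal plan premium is not withheld from the employee.)
Total deductions = $206.08 + $147.50 + $317.40 + $149.06 + $126.43 + $16.86 + $29.50 + $93.36 = $1,086.19
Net pay = $2,107.18 − $1,086.19 = $1,020.99

$1,020.99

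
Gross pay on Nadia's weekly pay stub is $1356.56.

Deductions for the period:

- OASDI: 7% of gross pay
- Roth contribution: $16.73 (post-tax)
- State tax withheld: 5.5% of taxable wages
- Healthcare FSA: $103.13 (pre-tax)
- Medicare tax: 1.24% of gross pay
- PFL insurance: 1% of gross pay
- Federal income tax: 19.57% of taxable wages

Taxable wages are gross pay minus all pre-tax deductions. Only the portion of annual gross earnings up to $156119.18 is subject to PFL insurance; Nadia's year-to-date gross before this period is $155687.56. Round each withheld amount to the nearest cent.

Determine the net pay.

$806.36

Healthcare FSA: $103.13
Taxable wages = $1356.56 − $103.13 = $1253.43
State tax withheld: $1253.43 × 0.055 = $68.94
Federal income tax: $1253.43 × 0.1957 = $245.30
OASDI: $1356.56 × 0.07 = $94.96
PFL insurance: only $156119.18 − $155687.56 = $431.62 of this check is subject → $431.62 × 0.01 = $4.32
Medicare tax: $1356.56 × 0.0124 = $16.82
Roth contribution: $16.73
Total deductions = $103.13 + $68.94 + $245.30 + $94.96 + $4.32 + $16.82 + $16.73 = $550.20
Net pay = $1356.56 − $550.20 = $806.36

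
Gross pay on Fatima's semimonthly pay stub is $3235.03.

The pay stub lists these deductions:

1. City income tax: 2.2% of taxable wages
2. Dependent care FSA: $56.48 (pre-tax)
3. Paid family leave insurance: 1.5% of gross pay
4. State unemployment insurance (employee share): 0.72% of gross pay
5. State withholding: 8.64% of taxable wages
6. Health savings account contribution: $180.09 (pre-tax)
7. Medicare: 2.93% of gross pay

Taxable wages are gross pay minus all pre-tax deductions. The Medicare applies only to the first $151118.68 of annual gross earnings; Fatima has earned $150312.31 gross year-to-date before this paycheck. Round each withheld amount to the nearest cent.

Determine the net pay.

Health savings account contribution: $180.09
Dependent care FSA: $56.48
Pre-tax total = $180.09 + $56.48 = $236.57
Taxable wages = $3235.03 − $236.57 = $2998.46
State withholding: $2998.46 × 0.0864 = $259.07
City income tax: $2998.46 × 0.022 = $65.97
Medicare: only $151118.68 − $150312.31 = $806.37 of this check is subject → $806.37 × 0.0293 = $23.63
Paid family leave insurance: $3235.03 × 0.015 = $48.53
State unemployment insurance (employee share): $3235.03 × 0.0072 = $23.29
Total deductions = $180.09 + $56.48 + $259.07 + $65.97 + $23.63 + $48.53 + $23.29 = $657.06
Net pay = $3235.03 − $657.06 = $2577.97

$2577.97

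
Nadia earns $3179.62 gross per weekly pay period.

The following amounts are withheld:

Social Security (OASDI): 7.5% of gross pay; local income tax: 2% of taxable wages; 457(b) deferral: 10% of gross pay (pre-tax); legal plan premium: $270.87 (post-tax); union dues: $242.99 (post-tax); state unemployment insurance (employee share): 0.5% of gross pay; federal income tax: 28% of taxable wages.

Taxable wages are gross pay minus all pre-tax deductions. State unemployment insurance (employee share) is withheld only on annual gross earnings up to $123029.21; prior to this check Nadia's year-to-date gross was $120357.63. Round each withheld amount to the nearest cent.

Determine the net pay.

$1237.48

457(b) deferral: $3179.62 × 0.1 = $317.96
Taxable wages = $3179.62 − $317.96 = $2861.66
Local income tax: $2861.66 × 0.02 = $57.23
Federal income tax: $2861.66 × 0.28 = $801.26
State unemployment insurance (employee share): only $123029.21 − $120357.63 = $2671.58 of this check is subject → $2671.58 × 0.005 = $13.36
Social Security (OASDI): $3179.62 × 0.075 = $238.47
Legal plan premium: $270.87
Union dues: $242.99
Total deductions = $317.96 + $57.23 + $801.26 + $13.36 + $238.47 + $270.87 + $242.99 = $1942.14
Net pay = $3179.62 − $1942.14 = $1237.48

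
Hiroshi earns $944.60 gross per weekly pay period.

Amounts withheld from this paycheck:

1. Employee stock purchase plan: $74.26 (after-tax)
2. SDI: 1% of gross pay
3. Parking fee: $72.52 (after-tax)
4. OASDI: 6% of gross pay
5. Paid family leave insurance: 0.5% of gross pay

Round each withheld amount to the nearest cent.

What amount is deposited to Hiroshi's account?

Paid family leave insurance: $944.60 × 0.005 = $4.72
SDI: $944.60 × 0.01 = $9.45
OASDI: $944.60 × 0.06 = $56.68
Parking fee: $72.52
Employee stock purchase plan: $74.26
Total deductions = $4.72 + $9.45 + $56.68 + $72.52 + $74.26 = $217.63
Net pay = $944.60 − $217.63 = $726.97

$726.97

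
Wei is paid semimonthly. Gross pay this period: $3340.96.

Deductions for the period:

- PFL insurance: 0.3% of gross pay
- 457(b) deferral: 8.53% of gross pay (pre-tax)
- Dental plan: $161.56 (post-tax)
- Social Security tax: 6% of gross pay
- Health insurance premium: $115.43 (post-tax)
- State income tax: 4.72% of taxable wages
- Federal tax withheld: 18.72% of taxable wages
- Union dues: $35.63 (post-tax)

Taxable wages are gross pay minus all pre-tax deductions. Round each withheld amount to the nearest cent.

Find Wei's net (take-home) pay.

457(b) deferral: $3340.96 × 0.0853 = $284.98
Taxable wages = $3340.96 − $284.98 = $3055.98
State income tax: $3055.98 × 0.0472 = $144.24
Federal tax withheld: $3055.98 × 0.1872 = $572.08
PFL insurance: $3340.96 × 0.003 = $10.02
Social Security tax: $3340.96 × 0.06 = $200.46
Union dues: $35.63
Dental plan: $161.56
Health insurance premium: $115.43
Total deductions = $284.98 + $144.24 + $572.08 + $10.02 + $200.46 + $35.63 + $161.56 + $115.43 = $1524.40
Net pay = $3340.96 − $1524.40 = $1816.56

$1816.56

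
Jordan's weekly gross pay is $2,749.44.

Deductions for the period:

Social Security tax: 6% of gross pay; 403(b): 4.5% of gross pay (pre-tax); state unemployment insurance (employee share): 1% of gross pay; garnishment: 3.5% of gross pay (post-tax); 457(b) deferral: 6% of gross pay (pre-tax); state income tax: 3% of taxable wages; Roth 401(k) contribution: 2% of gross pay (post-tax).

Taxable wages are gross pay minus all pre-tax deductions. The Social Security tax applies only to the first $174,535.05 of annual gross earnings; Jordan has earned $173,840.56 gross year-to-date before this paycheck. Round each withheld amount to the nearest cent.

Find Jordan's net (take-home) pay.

$2,166.55

457(b) deferral: $2,749.44 × 0.06 = $164.97
403(b): $2,749.44 × 0.045 = $123.72
Pre-tax total = $164.97 + $123.72 = $288.69
Taxable wages = $2,749.44 − $288.69 = $2,460.75
State income tax: $2,460.75 × 0.03 = $73.82
Social Security tax: only $174,535.05 − $173,840.56 = $694.49 of this check is subject → $694.49 × 0.06 = $41.67
State unemployment insurance (employee share): $2,749.44 × 0.01 = $27.49
Roth 401(k) contribution: $2,749.44 × 0.02 = $54.99
Garnishment: $2,749.44 × 0.035 = $96.23
Total deductions = $164.97 + $123.72 + $73.82 + $41.67 + $27.49 + $54.99 + $96.23 = $582.89
Net pay = $2,749.44 − $582.89 = $2,166.55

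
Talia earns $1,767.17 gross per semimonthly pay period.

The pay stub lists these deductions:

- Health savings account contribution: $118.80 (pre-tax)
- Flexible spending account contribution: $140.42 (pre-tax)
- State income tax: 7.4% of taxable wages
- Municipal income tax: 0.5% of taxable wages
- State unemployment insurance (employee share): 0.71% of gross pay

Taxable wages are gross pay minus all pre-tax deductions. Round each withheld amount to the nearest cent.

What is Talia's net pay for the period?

$1,376.27

Health savings account contribution: $118.80
Flexible spending account contribution: $140.42
Pre-tax total = $118.80 + $140.42 = $259.22
Taxable wages = $1,767.17 − $259.22 = $1,507.95
State income tax: $1,507.95 × 0.074 = $111.59
Municipal income tax: $1,507.95 × 0.005 = $7.54
State unemployment insurance (employee share): $1,767.17 × 0.0071 = $12.55
Total deductions = $118.80 + $140.42 + $111.59 + $7.54 + $12.55 = $390.90
Net pay = $1,767.17 − $390.90 = $1,376.27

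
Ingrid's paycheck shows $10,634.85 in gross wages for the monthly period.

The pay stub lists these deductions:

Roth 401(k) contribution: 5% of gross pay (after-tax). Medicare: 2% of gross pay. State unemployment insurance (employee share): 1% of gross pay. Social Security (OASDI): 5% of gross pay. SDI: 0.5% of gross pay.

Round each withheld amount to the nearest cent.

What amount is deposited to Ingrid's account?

$9,199.15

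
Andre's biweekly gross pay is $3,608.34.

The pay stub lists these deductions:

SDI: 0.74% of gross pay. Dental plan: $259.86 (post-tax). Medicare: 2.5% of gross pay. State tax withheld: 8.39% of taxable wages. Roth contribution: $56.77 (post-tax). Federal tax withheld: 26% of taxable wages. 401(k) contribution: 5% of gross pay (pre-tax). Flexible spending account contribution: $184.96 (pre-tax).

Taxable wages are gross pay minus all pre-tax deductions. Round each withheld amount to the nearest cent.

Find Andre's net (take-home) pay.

401(k) contribution: $3,608.34 × 0.05 = $180.42
Flexible spending account contribution: $184.96
Pre-tax total = $180.42 + $184.96 = $365.38
Taxable wages = $3,608.34 − $365.38 = $3,242.96
State tax withheld: $3,242.96 × 0.0839 = $272.08
Federal tax withheld: $3,242.96 × 0.26 = $843.17
Medicare: $3,608.34 × 0.025 = $90.21
SDI: $3,608.34 × 0.0074 = $26.70
Roth contribution: $56.77
Dental plan: $259.86
Total deductions = $180.42 + $184.96 + $272.08 + $843.17 + $90.21 + $26.70 + $56.77 + $259.86 = $1,914.17
Net pay = $3,608.34 − $1,914.17 = $1,694.17

$1,694.17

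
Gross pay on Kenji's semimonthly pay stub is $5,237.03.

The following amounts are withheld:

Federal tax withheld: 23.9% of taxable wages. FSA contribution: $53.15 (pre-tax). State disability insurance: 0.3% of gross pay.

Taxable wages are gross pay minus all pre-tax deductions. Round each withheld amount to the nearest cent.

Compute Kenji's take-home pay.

FSA contribution: $53.15
Taxable wages = $5,237.03 − $53.15 = $5,183.88
Federal tax withheld: $5,183.88 × 0.239 = $1,238.95
State disability insurance: $5,237.03 × 0.003 = $15.71
Total deductions = $53.15 + $1,238.95 + $15.71 = $1,307.81
Net pay = $5,237.03 − $1,307.81 = $3,929.22

$3,929.22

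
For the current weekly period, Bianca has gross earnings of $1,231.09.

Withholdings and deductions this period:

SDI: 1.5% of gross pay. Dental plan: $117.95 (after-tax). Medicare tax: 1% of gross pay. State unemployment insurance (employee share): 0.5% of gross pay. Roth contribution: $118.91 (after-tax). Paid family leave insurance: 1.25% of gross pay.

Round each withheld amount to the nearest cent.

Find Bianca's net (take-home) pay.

SDI: $1,231.09 × 0.015 = $18.47
Paid family leave insurance: $1,231.09 × 0.0125 = $15.39
State unemployment insurance (employee share): $1,231.09 × 0.005 = $6.16
Medicare tax: $1,231.09 × 0.01 = $12.31
Dental plan: $117.95
Roth contribution: $118.91
Total deductions = $18.47 + $15.39 + $6.16 + $12.31 + $117.95 + $118.91 = $289.19
Net pay = $1,231.09 − $289.19 = $941.90

$941.90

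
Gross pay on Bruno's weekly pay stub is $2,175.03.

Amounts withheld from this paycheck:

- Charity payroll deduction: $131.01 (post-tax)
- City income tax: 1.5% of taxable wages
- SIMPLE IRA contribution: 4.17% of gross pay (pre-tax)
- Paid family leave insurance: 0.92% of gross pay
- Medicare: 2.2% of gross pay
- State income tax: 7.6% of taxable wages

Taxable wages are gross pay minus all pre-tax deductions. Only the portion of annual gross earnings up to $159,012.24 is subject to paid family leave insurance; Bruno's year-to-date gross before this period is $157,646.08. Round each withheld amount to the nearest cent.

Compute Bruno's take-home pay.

SIMPLE IRA contribution: $2,175.03 × 0.0417 = $90.70
Taxable wages = $2,175.03 − $90.70 = $2,084.33
City income tax: $2,084.33 × 0.015 = $31.26
State income tax: $2,084.33 × 0.076 = $158.41
Paid family leave insurance: only $159,012.24 − $157,646.08 = $1,366.16 of this check is subject → $1,366.16 × 0.0092 = $12.57
Medicare: $2,175.03 × 0.022 = $47.85
Charity payroll deduction: $131.01
Total deductions = $90.70 + $31.26 + $158.41 + $12.57 + $47.85 + $131.01 = $471.80
Net pay = $2,175.03 − $471.80 = $1,703.23

$1,703.23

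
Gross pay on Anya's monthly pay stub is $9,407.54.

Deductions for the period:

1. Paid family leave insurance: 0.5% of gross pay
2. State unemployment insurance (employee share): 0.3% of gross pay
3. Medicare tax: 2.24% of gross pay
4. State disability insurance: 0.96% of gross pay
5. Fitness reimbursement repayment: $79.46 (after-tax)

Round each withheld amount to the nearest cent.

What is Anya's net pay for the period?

Medicare tax: $9,407.54 × 0.0224 = $210.73
Paid family leave insurance: $9,407.54 × 0.005 = $47.04
State disability insurance: $9,407.54 × 0.0096 = $90.31
State unemployment insurance (employee share): $9,407.54 × 0.003 = $28.22
Fitness reimbursement repayment: $79.46
Total deductions = $210.73 + $47.04 + $90.31 + $28.22 + $79.46 = $455.76
Net pay = $9,407.54 − $455.76 = $8,951.78

$8,951.78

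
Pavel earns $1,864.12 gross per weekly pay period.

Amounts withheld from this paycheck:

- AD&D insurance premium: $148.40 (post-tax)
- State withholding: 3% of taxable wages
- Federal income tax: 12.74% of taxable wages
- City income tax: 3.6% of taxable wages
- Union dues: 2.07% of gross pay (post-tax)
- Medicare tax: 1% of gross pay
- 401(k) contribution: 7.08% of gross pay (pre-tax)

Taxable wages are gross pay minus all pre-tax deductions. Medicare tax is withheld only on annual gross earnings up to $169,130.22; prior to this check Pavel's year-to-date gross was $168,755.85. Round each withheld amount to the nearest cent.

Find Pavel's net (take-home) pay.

$1,206.42

401(k) contribution: $1,864.12 × 0.0708 = $131.98
Taxable wages = $1,864.12 − $131.98 = $1,732.14
State withholding: $1,732.14 × 0.03 = $51.96
Federal income tax: $1,732.14 × 0.1274 = $220.67
City income tax: $1,732.14 × 0.036 = $62.36
Medicare tax: only $169,130.22 − $168,755.85 = $374.37 of this check is subject → $374.37 × 0.01 = $3.74
AD&D insurance premium: $148.40
Union dues: $1,864.12 × 0.0207 = $38.59
Total deductions = $131.98 + $51.96 + $220.67 + $62.36 + $3.74 + $148.40 + $38.59 = $657.70
Net pay = $1,864.12 − $657.70 = $1,206.42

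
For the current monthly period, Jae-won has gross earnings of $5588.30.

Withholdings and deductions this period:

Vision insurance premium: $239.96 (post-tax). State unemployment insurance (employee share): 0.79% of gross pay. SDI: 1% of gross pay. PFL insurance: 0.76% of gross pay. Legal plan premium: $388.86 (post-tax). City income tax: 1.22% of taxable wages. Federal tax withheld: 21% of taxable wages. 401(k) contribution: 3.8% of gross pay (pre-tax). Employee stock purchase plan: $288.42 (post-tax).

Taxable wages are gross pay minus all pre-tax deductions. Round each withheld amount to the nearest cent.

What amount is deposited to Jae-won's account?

401(k) contribution: $5588.30 × 0.038 = $212.36
Taxable wages = $5588.30 − $212.36 = $5375.94
City income tax: $5375.94 × 0.0122 = $65.59
Federal tax withheld: $5375.94 × 0.21 = $1128.95
PFL insurance: $5588.30 × 0.0076 = $42.47
SDI: $5588.30 × 0.01 = $55.88
State unemployment insurance (employee share): $5588.30 × 0.0079 = $44.15
Employee stock purchase plan: $288.42
Legal plan premium: $388.86
Vision insurance premium: $239.96
Total deductions = $212.36 + $65.59 + $1128.95 + $42.47 + $55.88 + $44.15 + $288.42 + $388.86 + $239.96 = $2466.64
Net pay = $5588.30 − $2466.64 = $3121.66

$3121.66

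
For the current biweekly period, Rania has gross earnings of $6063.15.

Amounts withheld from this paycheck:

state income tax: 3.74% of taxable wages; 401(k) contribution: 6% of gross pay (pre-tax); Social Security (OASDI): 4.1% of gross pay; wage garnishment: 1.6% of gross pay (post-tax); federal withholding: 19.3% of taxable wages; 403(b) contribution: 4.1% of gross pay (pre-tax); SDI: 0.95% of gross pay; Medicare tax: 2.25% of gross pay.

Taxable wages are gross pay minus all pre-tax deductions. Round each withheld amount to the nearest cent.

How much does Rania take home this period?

401(k) contribution: $6063.15 × 0.06 = $363.79
403(b) contribution: $6063.15 × 0.041 = $248.59
Pre-tax total = $363.79 + $248.59 = $612.38
Taxable wages = $6063.15 − $612.38 = $5450.77
State income tax: $5450.77 × 0.0374 = $203.86
Federal withholding: $5450.77 × 0.193 = $1052.00
Social Security (OASDI): $6063.15 × 0.041 = $248.59
SDI: $6063.15 × 0.0095 = $57.60
Medicare tax: $6063.15 × 0.0225 = $136.42
Wage garnishment: $6063.15 × 0.016 = $97.01
Total deductions = $363.79 + $248.59 + $203.86 + $1052.00 + $248.59 + $57.60 + $136.42 + $97.01 = $2407.86
Net pay = $6063.15 − $2407.86 = $3655.29

$3655.29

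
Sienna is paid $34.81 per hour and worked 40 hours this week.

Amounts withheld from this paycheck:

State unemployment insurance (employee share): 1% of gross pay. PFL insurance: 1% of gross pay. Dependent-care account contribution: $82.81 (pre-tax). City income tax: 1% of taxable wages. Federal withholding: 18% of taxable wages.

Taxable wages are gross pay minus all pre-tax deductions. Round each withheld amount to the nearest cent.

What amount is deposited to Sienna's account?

$1,032.92

Gross pay: 40 × $34.81 = $1,392.40
Dependent-care account contribution: $82.81
Taxable wages = $1,392.40 − $82.81 = $1,309.59
Federal withholding: $1,309.59 × 0.18 = $235.73
City income tax: $1,309.59 × 0.01 = $13.10
State unemployment insurance (employee share): $1,392.40 × 0.01 = $13.92
PFL insurance: $1,392.40 × 0.01 = $13.92
Total deductions = $82.81 + $235.73 + $13.10 + $13.92 + $13.92 = $359.48
Net pay = $1,392.40 − $359.48 = $1,032.92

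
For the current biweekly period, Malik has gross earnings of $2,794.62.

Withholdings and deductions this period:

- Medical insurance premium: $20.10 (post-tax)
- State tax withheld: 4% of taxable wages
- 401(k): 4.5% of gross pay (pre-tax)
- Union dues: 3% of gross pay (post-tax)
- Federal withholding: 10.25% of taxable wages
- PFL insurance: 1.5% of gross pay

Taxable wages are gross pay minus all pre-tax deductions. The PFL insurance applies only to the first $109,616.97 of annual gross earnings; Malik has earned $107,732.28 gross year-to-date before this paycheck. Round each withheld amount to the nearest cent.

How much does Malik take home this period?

$2,156.34

401(k): $2,794.62 × 0.045 = $125.76
Taxable wages = $2,794.62 − $125.76 = $2,668.86
Federal withholding: $2,668.86 × 0.1025 = $273.56
State tax withheld: $2,668.86 × 0.04 = $106.75
PFL insurance: only $109,616.97 − $107,732.28 = $1,884.69 of this check is subject → $1,884.69 × 0.015 = $28.27
Medical insurance premium: $20.10
Union dues: $2,794.62 × 0.03 = $83.84
Total deductions = $125.76 + $273.56 + $106.75 + $28.27 + $20.10 + $83.84 = $638.28
Net pay = $2,794.62 − $638.28 = $2,156.34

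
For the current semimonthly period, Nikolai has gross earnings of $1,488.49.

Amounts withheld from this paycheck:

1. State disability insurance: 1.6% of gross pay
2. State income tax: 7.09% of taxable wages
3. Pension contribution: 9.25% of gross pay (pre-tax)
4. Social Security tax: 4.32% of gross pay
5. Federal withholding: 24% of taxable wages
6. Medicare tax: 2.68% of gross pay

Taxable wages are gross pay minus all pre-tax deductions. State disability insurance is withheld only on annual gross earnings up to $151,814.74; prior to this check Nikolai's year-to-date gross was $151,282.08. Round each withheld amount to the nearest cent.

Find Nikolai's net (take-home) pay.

$818.13

Pension contribution: $1,488.49 × 0.0925 = $137.69
Taxable wages = $1,488.49 − $137.69 = $1,350.80
Federal withholding: $1,350.80 × 0.24 = $324.19
State income tax: $1,350.80 × 0.0709 = $95.77
State disability insurance: only $151,814.74 − $151,282.08 = $532.66 of this check is subject → $532.66 × 0.016 = $8.52
Social Security tax: $1,488.49 × 0.0432 = $64.30
Medicare tax: $1,488.49 × 0.0268 = $39.89
Total deductions = $137.69 + $324.19 + $95.77 + $8.52 + $64.30 + $39.89 = $670.36
Net pay = $1,488.49 − $670.36 = $818.13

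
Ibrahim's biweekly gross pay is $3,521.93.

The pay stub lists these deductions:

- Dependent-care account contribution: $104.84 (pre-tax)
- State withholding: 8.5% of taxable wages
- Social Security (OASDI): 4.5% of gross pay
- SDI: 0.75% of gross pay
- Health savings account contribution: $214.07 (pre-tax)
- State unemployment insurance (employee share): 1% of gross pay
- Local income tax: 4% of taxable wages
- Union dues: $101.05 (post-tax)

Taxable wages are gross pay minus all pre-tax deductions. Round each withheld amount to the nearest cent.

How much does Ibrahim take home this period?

$2,481.47

Dependent-care account contribution: $104.84
Health savings account contribution: $214.07
Pre-tax total = $104.84 + $214.07 = $318.91
Taxable wages = $3,521.93 − $318.91 = $3,203.02
Local income tax: $3,203.02 × 0.04 = $128.12
State withholding: $3,203.02 × 0.085 = $272.26
State unemployment insurance (employee share): $3,521.93 × 0.01 = $35.22
Social Security (OASDI): $3,521.93 × 0.045 = $158.49
SDI: $3,521.93 × 0.0075 = $26.41
Union dues: $101.05
Total deductions = $104.84 + $214.07 + $128.12 + $272.26 + $35.22 + $158.49 + $26.41 + $101.05 = $1,040.46
Net pay = $3,521.93 − $1,040.46 = $2,481.47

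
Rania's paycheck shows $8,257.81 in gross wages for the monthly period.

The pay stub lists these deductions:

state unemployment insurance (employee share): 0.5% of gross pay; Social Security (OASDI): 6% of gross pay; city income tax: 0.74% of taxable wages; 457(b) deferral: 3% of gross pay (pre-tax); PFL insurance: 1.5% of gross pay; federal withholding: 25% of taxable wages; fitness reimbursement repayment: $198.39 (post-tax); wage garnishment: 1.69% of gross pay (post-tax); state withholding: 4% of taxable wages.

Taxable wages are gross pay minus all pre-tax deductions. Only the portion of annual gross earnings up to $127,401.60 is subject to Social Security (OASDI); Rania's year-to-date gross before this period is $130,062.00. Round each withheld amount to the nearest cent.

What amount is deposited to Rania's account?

$5,124.78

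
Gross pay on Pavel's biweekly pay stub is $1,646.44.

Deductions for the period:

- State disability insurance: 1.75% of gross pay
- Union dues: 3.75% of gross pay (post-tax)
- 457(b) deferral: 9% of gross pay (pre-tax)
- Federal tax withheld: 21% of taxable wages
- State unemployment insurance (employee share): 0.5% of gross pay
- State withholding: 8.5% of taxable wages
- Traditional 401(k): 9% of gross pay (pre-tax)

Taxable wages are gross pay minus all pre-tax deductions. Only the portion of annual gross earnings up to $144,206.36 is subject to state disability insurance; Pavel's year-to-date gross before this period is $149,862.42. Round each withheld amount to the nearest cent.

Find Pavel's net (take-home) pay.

$881.83

457(b) deferral: $1,646.44 × 0.09 = $148.18
Traditional 401(k): $1,646.44 × 0.09 = $148.18
Pre-tax total = $148.18 + $148.18 = $296.36
Taxable wages = $1,646.44 − $296.36 = $1,350.08
Federal tax withheld: $1,350.08 × 0.21 = $283.52
State withholding: $1,350.08 × 0.085 = $114.76
State unemployment insurance (employee share): $1,646.44 × 0.005 = $8.23
State disability insurance: annual cap $144,206.36 already reached (YTD $149,862.42), so $0.00
Union dues: $1,646.44 × 0.0375 = $61.74
Total deductions = $148.18 + $148.18 + $283.52 + $114.76 + $8.23 + $0.00 + $61.74 = $764.61
Net pay = $1,646.44 − $764.61 = $881.83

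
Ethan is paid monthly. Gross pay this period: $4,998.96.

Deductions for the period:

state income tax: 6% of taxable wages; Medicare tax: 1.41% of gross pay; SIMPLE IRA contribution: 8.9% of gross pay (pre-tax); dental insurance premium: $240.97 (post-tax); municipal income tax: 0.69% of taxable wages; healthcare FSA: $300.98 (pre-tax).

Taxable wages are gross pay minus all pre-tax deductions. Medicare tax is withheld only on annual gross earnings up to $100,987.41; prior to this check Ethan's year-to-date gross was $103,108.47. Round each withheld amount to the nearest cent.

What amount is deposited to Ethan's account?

SIMPLE IRA contribution: $4,998.96 × 0.089 = $444.91
Healthcare FSA: $300.98
Pre-tax total = $444.91 + $300.98 = $745.89
Taxable wages = $4,998.96 − $745.89 = $4,253.07
Municipal income tax: $4,253.07 × 0.0069 = $29.35
State income tax: $4,253.07 × 0.06 = $255.18
Medicare tax: annual cap $100,987.41 already reached (YTD $103,108.47), so $0.00
Dental insurance premium: $240.97
Total deductions = $444.91 + $300.98 + $29.35 + $255.18 + $0.00 + $240.97 = $1,271.39
Net pay = $4,998.96 − $1,271.39 = $3,727.57

$3,727.57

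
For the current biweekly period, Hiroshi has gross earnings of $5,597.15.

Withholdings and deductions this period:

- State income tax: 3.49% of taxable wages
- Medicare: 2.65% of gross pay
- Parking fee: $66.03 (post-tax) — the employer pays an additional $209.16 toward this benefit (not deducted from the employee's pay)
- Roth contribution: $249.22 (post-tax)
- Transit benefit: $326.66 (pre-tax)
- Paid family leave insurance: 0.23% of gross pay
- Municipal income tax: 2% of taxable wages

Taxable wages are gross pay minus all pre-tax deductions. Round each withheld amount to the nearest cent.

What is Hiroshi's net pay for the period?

$4,504.70

Transit benefit: $326.66
Taxable wages = $5,597.15 − $326.66 = $5,270.49
Municipal income tax: $5,270.49 × 0.02 = $105.41
State income tax: $5,270.49 × 0.0349 = $183.94
Paid family leave insurance: $5,597.15 × 0.0023 = $12.87
Medicare: $5,597.15 × 0.0265 = $148.32
Roth contribution: $249.22
Parking fee: $66.03
(Employer's $209.16 toward parking fee is not withheld from the employee.)
Total deductions = $326.66 + $105.41 + $183.94 + $12.87 + $148.32 + $249.22 + $66.03 = $1,092.45
Net pay = $5,597.15 − $1,092.45 = $4,504.70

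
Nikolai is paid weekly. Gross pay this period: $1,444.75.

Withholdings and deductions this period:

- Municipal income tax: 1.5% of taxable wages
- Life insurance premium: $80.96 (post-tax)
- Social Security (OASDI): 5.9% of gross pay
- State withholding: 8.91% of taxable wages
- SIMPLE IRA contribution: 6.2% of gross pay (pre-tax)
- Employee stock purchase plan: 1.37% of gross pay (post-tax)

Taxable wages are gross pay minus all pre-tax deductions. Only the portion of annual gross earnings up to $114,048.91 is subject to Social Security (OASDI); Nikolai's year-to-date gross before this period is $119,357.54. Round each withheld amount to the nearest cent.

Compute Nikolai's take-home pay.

$1,113.35

SIMPLE IRA contribution: $1,444.75 × 0.062 = $89.57
Taxable wages = $1,444.75 − $89.57 = $1,355.18
Municipal income tax: $1,355.18 × 0.015 = $20.33
State withholding: $1,355.18 × 0.0891 = $120.75
Social Security (OASDI): annual cap $114,048.91 already reached (YTD $119,357.54), so $0.00
Employee stock purchase plan: $1,444.75 × 0.0137 = $19.79
Life insurance premium: $80.96
Total deductions = $89.57 + $20.33 + $120.75 + $0.00 + $19.79 + $80.96 = $331.40
Net pay = $1,444.75 − $331.40 = $1,113.35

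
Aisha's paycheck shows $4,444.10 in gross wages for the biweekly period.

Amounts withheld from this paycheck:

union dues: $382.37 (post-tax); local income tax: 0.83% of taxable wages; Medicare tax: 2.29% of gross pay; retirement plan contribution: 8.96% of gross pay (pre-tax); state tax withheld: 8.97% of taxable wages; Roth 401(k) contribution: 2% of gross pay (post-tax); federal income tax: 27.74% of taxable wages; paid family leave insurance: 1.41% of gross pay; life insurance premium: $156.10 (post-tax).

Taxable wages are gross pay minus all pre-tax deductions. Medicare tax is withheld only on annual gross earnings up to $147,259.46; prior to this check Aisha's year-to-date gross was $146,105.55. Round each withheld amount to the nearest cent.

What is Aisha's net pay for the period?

Retirement plan contribution: $4,444.10 × 0.0896 = $398.19
Taxable wages = $4,444.10 − $398.19 = $4,045.91
State tax withheld: $4,045.91 × 0.0897 = $362.92
Federal income tax: $4,045.91 × 0.2774 = $1,122.34
Local income tax: $4,045.91 × 0.0083 = $33.58
Paid family leave insurance: $4,444.10 × 0.0141 = $62.66
Medicare tax: only $147,259.46 − $146,105.55 = $1,153.91 of this check is subject → $1,153.91 × 0.0229 = $26.42
Roth 401(k) contribution: $4,444.10 × 0.02 = $88.88
Union dues: $382.37
Life insurance premium: $156.10
Total deductions = $398.19 + $362.92 + $1,122.34 + $33.58 + $62.66 + $26.42 + $88.88 + $382.37 + $156.10 = $2,633.46
Net pay = $4,444.10 − $2,633.46 = $1,810.64

$1,810.64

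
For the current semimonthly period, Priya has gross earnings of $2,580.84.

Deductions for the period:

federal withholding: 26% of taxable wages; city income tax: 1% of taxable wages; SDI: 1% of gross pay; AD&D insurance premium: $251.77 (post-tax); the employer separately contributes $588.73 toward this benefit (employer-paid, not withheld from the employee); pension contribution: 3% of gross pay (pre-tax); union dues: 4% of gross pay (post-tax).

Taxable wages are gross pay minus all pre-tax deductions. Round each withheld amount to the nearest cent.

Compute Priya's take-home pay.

Pension contribution: $2,580.84 × 0.03 = $77.43
Taxable wages = $2,580.84 − $77.43 = $2,503.41
City income tax: $2,503.41 × 0.01 = $25.03
Federal withholding: $2,503.41 × 0.26 = $650.89
SDI: $2,580.84 × 0.01 = $25.81
Union dues: $2,580.84 × 0.04 = $103.23
AD&D insurance premium: $251.77
(Employer's $588.73 toward AD&D insurance premium is not withheld from the employee.)
Total deductions = $77.43 + $25.03 + $650.89 + $25.81 + $103.23 + $251.77 = $1,134.16
Net pay = $2,580.84 − $1,134.16 = $1,446.68

$1,446.68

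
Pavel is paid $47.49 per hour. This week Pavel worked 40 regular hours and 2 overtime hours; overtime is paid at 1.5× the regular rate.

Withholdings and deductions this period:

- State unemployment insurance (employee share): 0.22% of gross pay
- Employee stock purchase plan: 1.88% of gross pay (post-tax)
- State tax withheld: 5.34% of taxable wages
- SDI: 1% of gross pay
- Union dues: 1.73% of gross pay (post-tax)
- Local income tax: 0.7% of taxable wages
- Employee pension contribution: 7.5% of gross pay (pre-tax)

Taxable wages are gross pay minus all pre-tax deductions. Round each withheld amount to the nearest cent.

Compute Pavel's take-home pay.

Regular pay: 40 × $47.49 = $1899.60
Overtime pay: 2 × $47.49 × 1.5 = $142.47
Gross pay = $1899.60 + $142.47 = $2042.07
Employee pension contribution: $2042.07 × 0.075 = $153.16
Taxable wages = $2042.07 − $153.16 = $1888.91
State tax withheld: $1888.91 × 0.0534 = $100.87
Local income tax: $1888.91 × 0.007 = $13.22
State unemployment insurance (employee share): $2042.07 × 0.0022 = $4.49
SDI: $2042.07 × 0.01 = $20.42
Employee stock purchase plan: $2042.07 × 0.0188 = $38.39
Union dues: $2042.07 × 0.0173 = $35.33
Total deductions = $153.16 + $100.87 + $13.22 + $4.49 + $20.42 + $38.39 + $35.33 = $365.88
Net pay = $2042.07 − $365.88 = $1676.19

$1676.19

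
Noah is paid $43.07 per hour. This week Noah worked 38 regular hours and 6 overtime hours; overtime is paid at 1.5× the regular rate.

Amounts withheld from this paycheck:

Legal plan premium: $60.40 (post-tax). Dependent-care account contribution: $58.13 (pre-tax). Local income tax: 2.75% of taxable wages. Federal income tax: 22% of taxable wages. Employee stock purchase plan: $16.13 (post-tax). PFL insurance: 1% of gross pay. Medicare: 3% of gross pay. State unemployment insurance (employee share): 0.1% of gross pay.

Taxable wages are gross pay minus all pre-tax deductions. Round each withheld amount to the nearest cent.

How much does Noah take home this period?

Regular pay: 38 × $43.07 = $1,636.66
Overtime pay: 6 × $43.07 × 1.5 = $387.63
Gross pay = $1,636.66 + $387.63 = $2,024.29
Dependent-care account contribution: $58.13
Taxable wages = $2,024.29 − $58.13 = $1,966.16
Local income tax: $1,966.16 × 0.0275 = $54.07
Federal income tax: $1,966.16 × 0.22 = $432.56
Medicare: $2,024.29 × 0.03 = $60.73
PFL insurance: $2,024.29 × 0.01 = $20.24
State unemployment insurance (employee share): $2,024.29 × 0.001 = $2.02
Employee stock purchase plan: $16.13
Legal plan premium: $60.40
Total deductions = $58.13 + $54.07 + $432.56 + $60.73 + $20.24 + $2.02 + $16.13 + $60.40 = $704.28
Net pay = $2,024.29 − $704.28 = $1,320.01

$1,320.01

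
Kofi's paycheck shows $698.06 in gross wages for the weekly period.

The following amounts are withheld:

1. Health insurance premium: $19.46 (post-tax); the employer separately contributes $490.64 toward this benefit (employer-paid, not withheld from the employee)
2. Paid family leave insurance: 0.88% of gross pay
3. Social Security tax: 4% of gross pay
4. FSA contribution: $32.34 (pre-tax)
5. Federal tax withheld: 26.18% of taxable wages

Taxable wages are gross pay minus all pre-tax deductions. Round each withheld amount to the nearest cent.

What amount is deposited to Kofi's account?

$437.91

FSA contribution: $32.34
Taxable wages = $698.06 − $32.34 = $665.72
Federal tax withheld: $665.72 × 0.2618 = $174.29
Social Security tax: $698.06 × 0.04 = $27.92
Paid family leave insurance: $698.06 × 0.0088 = $6.14
Health insurance premium: $19.46
(Employer's $490.64 toward health insurance premium is not withheld from the employee.)
Total deductions = $32.34 + $174.29 + $27.92 + $6.14 + $19.46 = $260.15
Net pay = $698.06 − $260.15 = $437.91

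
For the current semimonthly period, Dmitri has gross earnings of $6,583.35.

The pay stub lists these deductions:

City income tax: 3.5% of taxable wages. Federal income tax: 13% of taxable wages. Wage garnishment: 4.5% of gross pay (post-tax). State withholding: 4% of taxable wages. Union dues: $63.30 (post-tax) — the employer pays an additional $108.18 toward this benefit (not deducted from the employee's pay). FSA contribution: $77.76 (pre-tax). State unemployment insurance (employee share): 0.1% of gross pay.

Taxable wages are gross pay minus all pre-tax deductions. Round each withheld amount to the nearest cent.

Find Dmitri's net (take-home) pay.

FSA contribution: $77.76
Taxable wages = $6,583.35 − $77.76 = $6,505.59
State withholding: $6,505.59 × 0.04 = $260.22
City income tax: $6,505.59 × 0.035 = $227.70
Federal income tax: $6,505.59 × 0.13 = $845.73
State unemployment insurance (employee share): $6,583.35 × 0.001 = $6.58
Union dues: $63.30
Wage garnishment: $6,583.35 × 0.045 = $296.25
(Employer's $108.18 toward union dues is not withheld from the employee.)
Total deductions = $77.76 + $260.22 + $227.70 + $845.73 + $6.58 + $63.30 + $296.25 = $1,777.54
Net pay = $6,583.35 − $1,777.54 = $4,805.81

$4,805.81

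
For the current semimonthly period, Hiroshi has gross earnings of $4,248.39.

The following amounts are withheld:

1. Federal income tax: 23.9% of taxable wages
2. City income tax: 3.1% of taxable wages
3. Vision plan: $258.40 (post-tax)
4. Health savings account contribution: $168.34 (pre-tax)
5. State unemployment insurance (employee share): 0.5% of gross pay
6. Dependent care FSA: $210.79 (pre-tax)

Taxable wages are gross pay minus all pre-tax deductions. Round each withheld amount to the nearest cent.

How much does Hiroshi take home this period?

$2,544.92

Dependent care FSA: $210.79
Health savings account contribution: $168.34
Pre-tax total = $210.79 + $168.34 = $379.13
Taxable wages = $4,248.39 − $379.13 = $3,869.26
City income tax: $3,869.26 × 0.031 = $119.95
Federal income tax: $3,869.26 × 0.239 = $924.75
State unemployment insurance (employee share): $4,248.39 × 0.005 = $21.24
Vision plan: $258.40
Total deductions = $210.79 + $168.34 + $119.95 + $924.75 + $21.24 + $258.40 = $1,703.47
Net pay = $4,248.39 − $1,703.47 = $2,544.92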